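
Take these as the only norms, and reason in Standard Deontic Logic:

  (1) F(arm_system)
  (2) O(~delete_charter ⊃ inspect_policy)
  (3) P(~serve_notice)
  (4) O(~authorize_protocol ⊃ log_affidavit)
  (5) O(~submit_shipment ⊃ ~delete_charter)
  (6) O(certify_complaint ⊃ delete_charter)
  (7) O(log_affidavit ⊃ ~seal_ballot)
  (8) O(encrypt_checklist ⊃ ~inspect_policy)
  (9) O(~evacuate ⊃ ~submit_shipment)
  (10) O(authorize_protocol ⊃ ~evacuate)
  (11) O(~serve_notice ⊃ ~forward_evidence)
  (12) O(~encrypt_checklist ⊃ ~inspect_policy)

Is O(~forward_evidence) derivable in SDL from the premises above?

No

Premise 11 is O(~serve_notice ⊃ ~forward_evidence), but O(~serve_notice) is not derivable from the premises (the permission P(~serve_notice) asserts only ~O(serve_notice), not O(~serve_notice)), so it does not yield O(~forward_evidence).
No other premise forces O(~forward_evidence). An ideal world satisfying every premise can still have ~forward_evidence false, so O(~forward_evidence) is not derivable.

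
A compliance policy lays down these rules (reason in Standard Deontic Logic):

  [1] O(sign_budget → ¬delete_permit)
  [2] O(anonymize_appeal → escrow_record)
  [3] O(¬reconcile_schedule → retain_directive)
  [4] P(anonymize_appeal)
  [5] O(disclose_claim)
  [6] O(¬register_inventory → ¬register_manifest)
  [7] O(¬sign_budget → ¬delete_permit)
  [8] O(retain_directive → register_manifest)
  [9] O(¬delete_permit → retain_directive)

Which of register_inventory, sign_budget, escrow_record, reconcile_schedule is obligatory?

register_inventory

Premises 1 and 7 cover both cases: O(sign_budget → ¬delete_permit) and O(¬sign_budget → ¬delete_permit). Since sign_budget ∨ ¬sign_budget is a tautology, O(¬delete_permit) follows.
With premise 9, O(¬delete_permit → retain_directive), the K-axiom yields O(retain_directive).
Premise 8 is O(retain_directive → register_manifest); since O(retain_directive), deontic closure gives O(register_manifest).
The contrapositive of premise 6 (O(¬register_inventory → ¬register_manifest)) is O(register_manifest → register_inventory), and O(register_manifest) is already established, so O(register_inventory).
So O(register_inventory) holds — register_inventory is obligatory. None of the other listed options is made obligatory by any chain of premises.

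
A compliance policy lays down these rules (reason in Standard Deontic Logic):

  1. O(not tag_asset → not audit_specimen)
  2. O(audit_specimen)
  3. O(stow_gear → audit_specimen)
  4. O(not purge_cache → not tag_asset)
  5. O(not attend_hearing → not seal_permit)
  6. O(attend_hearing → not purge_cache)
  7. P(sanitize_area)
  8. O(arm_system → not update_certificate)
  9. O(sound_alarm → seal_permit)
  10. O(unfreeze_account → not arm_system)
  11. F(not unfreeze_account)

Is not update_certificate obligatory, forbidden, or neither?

Premise 8 is O(arm_system → not update_certificate), but O(arm_system) is not derivable from the premises, so it does not yield O(not update_certificate).
No premise or chain of K-axiom applications forces O(not update_certificate), and none forces O(update_certificate). So not update_certificate is neither obligatory nor forbidden under these norms.

Neither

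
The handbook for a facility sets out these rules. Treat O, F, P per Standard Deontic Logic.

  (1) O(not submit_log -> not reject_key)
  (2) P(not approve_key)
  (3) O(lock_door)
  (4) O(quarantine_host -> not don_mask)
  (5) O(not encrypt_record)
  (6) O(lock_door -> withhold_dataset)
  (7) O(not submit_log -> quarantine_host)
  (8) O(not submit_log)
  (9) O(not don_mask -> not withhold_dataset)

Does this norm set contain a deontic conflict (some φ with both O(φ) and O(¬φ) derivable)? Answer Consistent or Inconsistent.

Premise 3 gives O(lock_door).
Applying K to premise 6 (O(lock_door -> withhold_dataset)) and O(lock_door) yields O(withhold_dataset).
Premise 9, O(not don_mask -> not withhold_dataset), contraposes to O(withhold_dataset -> don_mask); with O(withhold_dataset) we get O(don_mask).
The contrapositive of premise 4 (O(quarantine_host -> not don_mask)) is O(don_mask -> not quarantine_host), and O(don_mask) is already established, so O(not quarantine_host).
The contrapositive of premise 7 (O(not submit_log -> quarantine_host)) is O(not quarantine_host -> submit_log), and O(not quarantine_host) is already established, so O(submit_log).
But premise 8 directly asserts O(not submit_log).
We now have both O(submit_log) and O(not submit_log) — submit_log is simultaneously obligatory and forbidden, violating the D-axiom.

Inconsistent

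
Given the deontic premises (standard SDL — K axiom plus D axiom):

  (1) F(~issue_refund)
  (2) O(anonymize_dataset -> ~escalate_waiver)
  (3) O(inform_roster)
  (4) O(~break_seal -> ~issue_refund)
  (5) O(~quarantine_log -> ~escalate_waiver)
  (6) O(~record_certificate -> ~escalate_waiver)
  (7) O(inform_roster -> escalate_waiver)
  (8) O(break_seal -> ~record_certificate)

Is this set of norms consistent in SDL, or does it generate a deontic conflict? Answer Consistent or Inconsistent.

Premise 1, F(~issue_refund), is equivalent to O(issue_refund).
Premise 4, O(~break_seal -> ~issue_refund), contraposes to O(issue_refund -> break_seal); with O(issue_refund) we get O(break_seal).
From O(break_seal) and premise 8, O(break_seal -> ~record_certificate), we obtain O(~record_certificate).
From O(~record_certificate) and premise 6, O(~record_certificate -> ~escalate_waiver), we obtain O(~escalate_waiver).
The contrapositive of premise 7 (O(inform_roster -> escalate_waiver)) is O(~escalate_waiver -> ~inform_roster), and O(~escalate_waiver) is already established, so O(~inform_roster).
Yet premise 3 states O(inform_roster).
We now have both O(~inform_roster) and O(inform_roster) — inform_roster is simultaneously obligatory and forbidden, violating the D-axiom.

Inconsistent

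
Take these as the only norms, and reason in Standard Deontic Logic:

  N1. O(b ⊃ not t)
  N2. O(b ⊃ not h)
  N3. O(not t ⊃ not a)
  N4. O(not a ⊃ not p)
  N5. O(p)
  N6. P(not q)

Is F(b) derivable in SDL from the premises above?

Premise 5 gives O(p).
The contrapositive of premise 4 (O(not a ⊃ not p)) is O(p ⊃ a), and O(p) is already established, so O(a).
The contrapositive of premise 3 (O(not t ⊃ not a)) is O(a ⊃ t), and O(a) is already established, so O(t).
The contrapositive of premise 1 (O(b ⊃ not t)) is O(t ⊃ not b), and O(t) is already established, so O(not b).
Premises 2, 6 do not contribute to this derivation.
So O(not b) holds, i.e. F(b). The claim follows.

Yes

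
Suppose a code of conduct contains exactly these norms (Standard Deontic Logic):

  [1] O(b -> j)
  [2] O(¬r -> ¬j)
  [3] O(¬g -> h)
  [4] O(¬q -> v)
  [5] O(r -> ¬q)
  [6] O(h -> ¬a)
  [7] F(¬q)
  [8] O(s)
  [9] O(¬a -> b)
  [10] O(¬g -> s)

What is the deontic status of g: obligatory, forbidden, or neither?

Obligatory

F(¬q) at premise 7 means O(q).
The contrapositive of premise 5 (O(r -> ¬q)) is O(q -> ¬r), and O(q) is already established, so O(¬r).
Premise 2 is O(¬r -> ¬j); since O(¬r), deontic closure gives O(¬j).
The contrapositive of premise 1 (O(b -> j)) is O(¬j -> ¬b), and O(¬j) is already established, so O(¬b).
The contrapositive of premise 9 (O(¬a -> b)) is O(¬b -> a), and O(¬b) is already established, so O(a).
Premise 6 is O(h -> ¬a); contrapositively O(a -> ¬h). Since O(a) holds, K gives O(¬h).
Premise 3 is O(¬g -> h); contrapositively O(¬h -> g). Since O(¬h) holds, K gives O(g).
Premises 4, 8, 10 do not contribute to this derivation.
Hence g is obligatory.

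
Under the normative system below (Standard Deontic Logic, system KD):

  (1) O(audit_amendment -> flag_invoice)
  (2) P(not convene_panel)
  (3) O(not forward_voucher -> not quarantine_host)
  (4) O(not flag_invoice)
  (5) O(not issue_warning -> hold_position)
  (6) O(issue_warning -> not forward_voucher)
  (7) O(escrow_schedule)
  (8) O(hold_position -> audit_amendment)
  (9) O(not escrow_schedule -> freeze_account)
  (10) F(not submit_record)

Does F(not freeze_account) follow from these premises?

Premise 9 is O(not escrow_schedule -> freeze_account), but O(not escrow_schedule) is not derivable from the premises, so it does not yield O(freeze_account).
No other premise forces O(freeze_account). An ideal world satisfying every premise can still have not freeze_account true, so F(not freeze_account) is not derivable.

No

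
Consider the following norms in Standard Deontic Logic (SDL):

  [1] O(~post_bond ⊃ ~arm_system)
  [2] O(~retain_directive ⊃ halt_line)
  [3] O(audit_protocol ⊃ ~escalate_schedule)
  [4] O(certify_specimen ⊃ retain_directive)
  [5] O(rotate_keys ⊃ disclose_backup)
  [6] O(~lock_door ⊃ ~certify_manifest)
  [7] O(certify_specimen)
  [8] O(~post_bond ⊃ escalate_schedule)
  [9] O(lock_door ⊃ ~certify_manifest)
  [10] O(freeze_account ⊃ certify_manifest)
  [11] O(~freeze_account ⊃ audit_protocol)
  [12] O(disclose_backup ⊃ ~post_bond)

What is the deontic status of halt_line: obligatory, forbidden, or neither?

Neither

Premise 2 is O(~retain_directive ⊃ halt_line), but O(~retain_directive) is not derivable from the premises, so it does not yield O(halt_line).
No premise or chain of K-axiom applications forces O(halt_line), and none forces O(~halt_line). So halt_line is neither obligatory nor forbidden under these norms.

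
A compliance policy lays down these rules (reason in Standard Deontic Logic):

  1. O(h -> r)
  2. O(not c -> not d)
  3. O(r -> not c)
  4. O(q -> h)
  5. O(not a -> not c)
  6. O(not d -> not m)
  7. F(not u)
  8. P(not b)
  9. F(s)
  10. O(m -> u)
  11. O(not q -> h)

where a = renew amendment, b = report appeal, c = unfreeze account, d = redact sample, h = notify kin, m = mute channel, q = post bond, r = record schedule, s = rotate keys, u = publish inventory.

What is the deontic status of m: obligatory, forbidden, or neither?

By case analysis on q: premise 4 gives O(q -> h) and premise 11 gives O(not q -> h), so O(h) either way.
Applying K to premise 1 (O(h -> r)) and O(h) yields O(r).
Premise 3 is O(r -> not c); since O(r), deontic closure gives O(not c).
Applying K to premise 2 (O(not c -> not d)) and O(not c) yields O(not d).
With premise 6, O(not d -> not m), the K-axiom yields O(not m).
Premises 5, 7, 8, 9, 10 do not contribute to this derivation.
Thus O(not m), which is F(m): m is forbidden.

Forbidden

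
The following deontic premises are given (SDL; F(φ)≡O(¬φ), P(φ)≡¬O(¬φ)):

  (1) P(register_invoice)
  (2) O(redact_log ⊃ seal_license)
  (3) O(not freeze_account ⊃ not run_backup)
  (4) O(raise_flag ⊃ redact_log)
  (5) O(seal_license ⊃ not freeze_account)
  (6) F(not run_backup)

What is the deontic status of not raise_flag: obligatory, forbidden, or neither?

Premise 6 is F(not run_backup), i.e. O(run_backup).
Premise 3, O(not freeze_account ⊃ not run_backup), contraposes to O(run_backup ⊃ freeze_account); with O(run_backup) we get O(freeze_account).
Premise 5, O(seal_license ⊃ not freeze_account), contraposes to O(freeze_account ⊃ not seal_license); with O(freeze_account) we get O(not seal_license).
The contrapositive of premise 2 (O(redact_log ⊃ seal_license)) is O(not seal_license ⊃ not redact_log), and O(not seal_license) is already established, so O(not redact_log).
Premise 4, O(raise_flag ⊃ redact_log), contraposes to O(not redact_log ⊃ not raise_flag); with O(not redact_log) we get O(not raise_flag).
Premise 1 does not contribute to this derivation.
Hence not raise_flag is obligatory.

Obligatory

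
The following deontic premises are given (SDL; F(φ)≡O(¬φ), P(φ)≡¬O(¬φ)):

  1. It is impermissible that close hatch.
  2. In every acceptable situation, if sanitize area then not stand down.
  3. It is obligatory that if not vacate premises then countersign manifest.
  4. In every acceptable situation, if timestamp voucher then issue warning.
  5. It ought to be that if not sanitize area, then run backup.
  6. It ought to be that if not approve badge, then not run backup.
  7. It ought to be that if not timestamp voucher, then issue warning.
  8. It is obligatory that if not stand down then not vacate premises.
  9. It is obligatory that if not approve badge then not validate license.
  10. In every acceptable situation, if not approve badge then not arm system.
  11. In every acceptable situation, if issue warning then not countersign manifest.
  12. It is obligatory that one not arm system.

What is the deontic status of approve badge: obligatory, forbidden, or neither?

By case analysis on timestamp_voucher: premise 4 gives O(timestamp_voucher → issue_warning) and premise 7 gives O(¬timestamp_voucher → issue_warning), so O(issue_warning) either way.
Applying K to premise 11 (O(issue_warning → ¬countersign_manifest)) and O(issue_warning) yields O(¬countersign_manifest).
Premise 3 is O(¬vacate_premises → countersign_manifest); contrapositively O(¬countersign_manifest → vacate_premises). Since O(¬countersign_manifest) holds, K gives O(vacate_premises).
Premise 8 is O(¬stand_down → ¬vacate_premises); contrapositively O(vacate_premises → stand_down). Since O(vacate_premises) holds, K gives O(stand_down).
The contrapositive of premise 2 (O(sanitize_area → ¬stand_down)) is O(stand_down → ¬sanitize_area), and O(stand_down) is already established, so O(¬sanitize_area).
Premise 5 is O(¬sanitize_area → run_backup); since O(¬sanitize_area), deontic closure gives O(run_backup).
Premise 6, O(¬approve_badge → ¬run_backup), contraposes to O(run_backup → approve_badge); with O(run_backup) we get O(approve_badge).
Premises 1, 9, 10, 12 do not contribute to this derivation.
Hence approve_badge is obligatory.

Obligatory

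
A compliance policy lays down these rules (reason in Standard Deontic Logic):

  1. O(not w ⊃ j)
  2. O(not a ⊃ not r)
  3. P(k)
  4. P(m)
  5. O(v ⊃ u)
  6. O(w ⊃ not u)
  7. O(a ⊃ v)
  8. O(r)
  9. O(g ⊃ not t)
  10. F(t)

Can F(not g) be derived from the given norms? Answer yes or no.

No

Premise 9 is O(g ⊃ not t); even if O(not t) held, inferring O(g) would be affirming the consequent — invalid.
No other premise forces O(g). An ideal world satisfying every premise can still have not g true, so F(not g) is not derivable.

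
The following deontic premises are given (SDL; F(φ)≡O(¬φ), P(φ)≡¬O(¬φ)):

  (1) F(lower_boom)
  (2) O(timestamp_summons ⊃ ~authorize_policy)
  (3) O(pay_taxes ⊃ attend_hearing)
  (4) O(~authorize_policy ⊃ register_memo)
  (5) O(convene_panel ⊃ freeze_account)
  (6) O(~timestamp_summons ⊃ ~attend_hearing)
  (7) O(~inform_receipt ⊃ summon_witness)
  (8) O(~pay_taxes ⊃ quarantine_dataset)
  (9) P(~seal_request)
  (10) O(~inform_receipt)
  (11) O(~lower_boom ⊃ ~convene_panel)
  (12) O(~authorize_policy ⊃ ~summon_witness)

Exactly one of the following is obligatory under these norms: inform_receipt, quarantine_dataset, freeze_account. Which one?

Premise 10 states O(~inform_receipt) outright.
Applying K to premise 7 (O(~inform_receipt ⊃ summon_witness)) and O(~inform_receipt) yields O(summon_witness).
Premise 12 is O(~authorize_policy ⊃ ~summon_witness); contrapositively O(summon_witness ⊃ authorize_policy). Since O(summon_witness) holds, K gives O(authorize_policy).
The contrapositive of premise 2 (O(timestamp_summons ⊃ ~authorize_policy)) is O(authorize_policy ⊃ ~timestamp_summons), and O(authorize_policy) is already established, so O(~timestamp_summons).
With premise 6, O(~timestamp_summons ⊃ ~attend_hearing), the K-axiom yields O(~attend_hearing).
Premise 3, O(pay_taxes ⊃ attend_hearing), contraposes to O(~attend_hearing ⊃ ~pay_taxes); with O(~attend_hearing) we get O(~pay_taxes).
Premise 8 is O(~pay_taxes ⊃ quarantine_dataset); since O(~pay_taxes), deontic closure gives O(quarantine_dataset).
So O(quarantine_dataset) holds — quarantine_dataset is obligatory. None of the other listed options is made obligatory by any chain of premises.

quarantine_dataset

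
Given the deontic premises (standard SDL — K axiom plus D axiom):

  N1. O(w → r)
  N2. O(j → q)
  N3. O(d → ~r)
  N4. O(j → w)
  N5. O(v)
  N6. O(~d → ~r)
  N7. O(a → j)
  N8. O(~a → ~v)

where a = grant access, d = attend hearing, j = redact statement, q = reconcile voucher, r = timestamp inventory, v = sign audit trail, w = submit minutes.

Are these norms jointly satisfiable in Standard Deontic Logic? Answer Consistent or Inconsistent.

Inconsistent

By case analysis on ~d: premise 6 gives O(~d → ~r) and premise 3 gives O(d → ~r), so O(~r) either way.
The contrapositive of premise 1 (O(w → r)) is O(~r → ~w), and O(~r) is already established, so O(~w).
Premise 4, O(j → w), contraposes to O(~w → ~j); with O(~w) we get O(~j).
Premise 7 is O(a → j); contrapositively O(~j → ~a). Since O(~j) holds, K gives O(~a).
With premise 8, O(~a → ~v), the K-axiom yields O(~v).
Yet premise 5 states O(v).
We now have both O(~v) and O(v) — v is simultaneously obligatory and forbidden, violating the D-axiom.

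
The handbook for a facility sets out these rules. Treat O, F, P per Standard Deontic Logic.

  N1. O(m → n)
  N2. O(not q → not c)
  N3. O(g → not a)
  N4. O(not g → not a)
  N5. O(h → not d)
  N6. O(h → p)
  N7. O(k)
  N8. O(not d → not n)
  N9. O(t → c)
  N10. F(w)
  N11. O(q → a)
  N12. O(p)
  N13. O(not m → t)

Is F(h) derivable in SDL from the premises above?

Yes

Premises 4 and 3 cover both cases: O(not g → not a) and O(g → not a). Since not g ∨ g is a tautology, O(not a) follows.
The contrapositive of premise 11 (O(q → a)) is O(not a → not q), and O(not a) is already established, so O(not q).
From O(not q) and premise 2, O(not q → not c), we obtain O(not c).
Premise 9 is O(t → c); contrapositively O(not c → not t). Since O(not c) holds, K gives O(not t).
Premise 13 is O(not m → t); contrapositively O(not t → m). Since O(not t) holds, K gives O(m).
From O(m) and premise 1, O(m → n), we obtain O(n).
The contrapositive of premise 8 (O(not d → not n)) is O(n → d), and O(n) is already established, so O(d).
Premise 5, O(h → not d), contraposes to O(d → not h); with O(d) we get O(not h).
Premises 6, 7, 10, 12 do not contribute to this derivation.
So O(not h) holds, i.e. F(h). The claim follows.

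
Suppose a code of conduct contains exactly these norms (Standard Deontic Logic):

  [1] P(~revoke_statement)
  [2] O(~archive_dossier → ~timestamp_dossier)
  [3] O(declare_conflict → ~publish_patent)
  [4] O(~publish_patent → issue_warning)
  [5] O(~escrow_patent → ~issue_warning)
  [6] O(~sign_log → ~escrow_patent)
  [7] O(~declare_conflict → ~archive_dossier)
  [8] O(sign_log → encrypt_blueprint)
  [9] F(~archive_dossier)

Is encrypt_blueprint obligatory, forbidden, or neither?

Obligatory

Premise 9 is F(~archive_dossier), i.e. O(archive_dossier).
Premise 7 is O(~declare_conflict → ~archive_dossier); contrapositively O(archive_dossier → declare_conflict). Since O(archive_dossier) holds, K gives O(declare_conflict).
Applying K to premise 3 (O(declare_conflict → ~publish_patent)) and O(declare_conflict) yields O(~publish_patent).
With premise 4, O(~publish_patent → issue_warning), the K-axiom yields O(issue_warning).
Premise 5 is O(~escrow_patent → ~issue_warning); contrapositively O(issue_warning → escrow_patent). Since O(issue_warning) holds, K gives O(escrow_patent).
Premise 6 is O(~sign_log → ~escrow_patent); contrapositively O(escrow_patent → sign_log). Since O(escrow_patent) holds, K gives O(sign_log).
From O(sign_log) and premise 8, O(sign_log → encrypt_blueprint), we obtain O(encrypt_blueprint).
Premises 1, 2 do not contribute to this derivation.
Hence encrypt_blueprint is obligatory.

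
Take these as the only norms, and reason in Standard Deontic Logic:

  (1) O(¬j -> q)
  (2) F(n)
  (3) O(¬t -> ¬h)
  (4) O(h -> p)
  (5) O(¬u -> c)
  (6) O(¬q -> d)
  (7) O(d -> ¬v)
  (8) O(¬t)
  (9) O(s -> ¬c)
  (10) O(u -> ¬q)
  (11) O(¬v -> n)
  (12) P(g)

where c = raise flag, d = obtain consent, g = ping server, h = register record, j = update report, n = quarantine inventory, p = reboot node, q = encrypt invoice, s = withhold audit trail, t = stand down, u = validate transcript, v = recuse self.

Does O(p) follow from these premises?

Premise 4 is O(h -> p), but O(h) is not derivable from the premises, so it does not yield O(p).
No other premise forces O(p). An ideal world satisfying every premise can still have p false, so O(p) is not derivable.

No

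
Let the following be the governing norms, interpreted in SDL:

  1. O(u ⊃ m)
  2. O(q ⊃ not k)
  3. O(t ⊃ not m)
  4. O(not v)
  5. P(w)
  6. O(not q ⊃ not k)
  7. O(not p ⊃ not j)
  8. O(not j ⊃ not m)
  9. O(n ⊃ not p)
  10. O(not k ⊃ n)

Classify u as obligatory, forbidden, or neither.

Premises 6 and 2 cover both cases: O(not q ⊃ not k) and O(q ⊃ not k). Since not q ∨ q is a tautology, O(not k) follows.
Applying K to premise 10 (O(not k ⊃ n)) and O(not k) yields O(n).
With premise 9, O(n ⊃ not p), the K-axiom yields O(not p).
With premise 7, O(not p ⊃ not j), the K-axiom yields O(not j).
Applying K to premise 8 (O(not j ⊃ not m)) and O(not j) yields O(not m).
Premise 1, O(u ⊃ m), contraposes to O(not m ⊃ not u); with O(not m) we get O(not u).
Premises 3, 4, 5 do not contribute to this derivation.
Thus O(not u), which is F(u): u is forbidden.

Forbidden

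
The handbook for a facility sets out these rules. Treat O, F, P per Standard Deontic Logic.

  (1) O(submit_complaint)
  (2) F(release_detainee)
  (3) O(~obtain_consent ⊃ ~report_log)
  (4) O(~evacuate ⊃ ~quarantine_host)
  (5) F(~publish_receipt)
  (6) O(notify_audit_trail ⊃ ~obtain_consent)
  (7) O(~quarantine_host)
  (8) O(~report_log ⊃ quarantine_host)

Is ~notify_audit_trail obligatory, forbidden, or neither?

From premise 7 we have O(~quarantine_host).
Premise 8, O(~report_log ⊃ quarantine_host), contraposes to O(~quarantine_host ⊃ report_log); with O(~quarantine_host) we get O(report_log).
Premise 3, O(~obtain_consent ⊃ ~report_log), contraposes to O(report_log ⊃ obtain_consent); with O(report_log) we get O(obtain_consent).
Premise 6 is O(notify_audit_trail ⊃ ~obtain_consent); contrapositively O(obtain_consent ⊃ ~notify_audit_trail). Since O(obtain_consent) holds, K gives O(~notify_audit_trail).
Premises 1, 2, 4, 5 do not contribute to this derivation.
Hence ~notify_audit_trail is obligatory.

Obligatory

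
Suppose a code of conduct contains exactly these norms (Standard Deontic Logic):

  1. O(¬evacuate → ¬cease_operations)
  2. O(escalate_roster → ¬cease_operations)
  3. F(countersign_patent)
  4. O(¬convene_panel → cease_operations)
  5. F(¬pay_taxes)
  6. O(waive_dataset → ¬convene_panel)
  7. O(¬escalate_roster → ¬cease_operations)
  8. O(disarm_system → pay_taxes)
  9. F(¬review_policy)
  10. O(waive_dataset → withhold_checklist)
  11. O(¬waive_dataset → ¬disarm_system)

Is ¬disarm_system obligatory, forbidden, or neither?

Premises 7 and 2 cover both cases: O(¬escalate_roster → ¬cease_operations) and O(escalate_roster → ¬cease_operations). Since ¬escalate_roster ∨ escalate_roster is a tautology, O(¬cease_operations) follows.
Premise 4, O(¬convene_panel → cease_operations), contraposes to O(¬cease_operations → convene_panel); with O(¬cease_operations) we get O(convene_panel).
Premise 6 is O(waive_dataset → ¬convene_panel); contrapositively O(convene_panel → ¬waive_dataset). Since O(convene_panel) holds, K gives O(¬waive_dataset).
Premise 11 is O(¬waive_dataset → ¬disarm_system); since O(¬waive_dataset), deontic closure gives O(¬disarm_system).
Premises 1, 3, 5, 8, 9, 10 do not contribute to this derivation.
Hence ¬disarm_system is obligatory.

Obligatory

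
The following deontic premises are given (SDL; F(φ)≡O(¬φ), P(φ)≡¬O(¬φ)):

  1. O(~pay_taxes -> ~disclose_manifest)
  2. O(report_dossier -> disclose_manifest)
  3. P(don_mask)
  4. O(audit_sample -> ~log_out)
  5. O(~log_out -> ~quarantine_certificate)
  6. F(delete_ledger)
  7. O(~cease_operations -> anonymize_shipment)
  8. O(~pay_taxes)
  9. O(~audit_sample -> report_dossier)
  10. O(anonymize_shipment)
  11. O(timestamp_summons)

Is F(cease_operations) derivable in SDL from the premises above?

No

Premise 7 is O(~cease_operations -> anonymize_shipment); even if O(anonymize_shipment) held, inferring O(~cease_operations) would be affirming the consequent — invalid.
No other premise forces O(~cease_operations). An ideal world satisfying every premise can still have cease_operations true, so F(cease_operations) is not derivable.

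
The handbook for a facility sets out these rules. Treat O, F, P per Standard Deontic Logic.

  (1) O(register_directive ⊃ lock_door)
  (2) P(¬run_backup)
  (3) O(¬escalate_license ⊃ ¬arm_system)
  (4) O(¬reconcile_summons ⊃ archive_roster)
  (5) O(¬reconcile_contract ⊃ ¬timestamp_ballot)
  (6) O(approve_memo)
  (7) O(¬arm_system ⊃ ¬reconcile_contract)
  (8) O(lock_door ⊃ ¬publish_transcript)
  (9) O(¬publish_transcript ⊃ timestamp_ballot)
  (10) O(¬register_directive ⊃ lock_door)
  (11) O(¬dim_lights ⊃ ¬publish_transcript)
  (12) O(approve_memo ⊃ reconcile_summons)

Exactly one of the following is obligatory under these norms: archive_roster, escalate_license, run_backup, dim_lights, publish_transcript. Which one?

escalate_license

By case analysis on register_directive: premise 1 gives O(register_directive ⊃ lock_door) and premise 10 gives O(¬register_directive ⊃ lock_door), so O(lock_door) either way.
Applying K to premise 8 (O(lock_door ⊃ ¬publish_transcript)) and O(lock_door) yields O(¬publish_transcript).
Applying K to premise 9 (O(¬publish_transcript ⊃ timestamp_ballot)) and O(¬publish_transcript) yields O(timestamp_ballot).
Premise 5, O(¬reconcile_contract ⊃ ¬timestamp_ballot), contraposes to O(timestamp_ballot ⊃ reconcile_contract); with O(timestamp_ballot) we get O(reconcile_contract).
Premise 7 is O(¬arm_system ⊃ ¬reconcile_contract); contrapositively O(reconcile_contract ⊃ arm_system). Since O(reconcile_contract) holds, K gives O(arm_system).
The contrapositive of premise 3 (O(¬escalate_license ⊃ ¬arm_system)) is O(arm_system ⊃ escalate_license), and O(arm_system) is already established, so O(escalate_license).
So O(escalate_license) holds — escalate_license is obligatory. None of the other listed options is made obligatory by any chain of premises.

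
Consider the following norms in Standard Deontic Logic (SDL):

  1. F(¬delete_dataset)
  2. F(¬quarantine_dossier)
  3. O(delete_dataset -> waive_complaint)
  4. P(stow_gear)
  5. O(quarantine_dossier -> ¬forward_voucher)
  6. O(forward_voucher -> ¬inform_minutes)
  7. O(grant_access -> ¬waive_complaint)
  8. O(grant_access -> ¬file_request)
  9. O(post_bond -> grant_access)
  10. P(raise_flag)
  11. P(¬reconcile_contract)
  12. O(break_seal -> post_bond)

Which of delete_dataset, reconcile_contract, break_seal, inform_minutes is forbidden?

Premise 1 is F(¬delete_dataset), i.e. O(delete_dataset).
Premise 3 is O(delete_dataset -> waive_complaint); since O(delete_dataset), deontic closure gives O(waive_complaint).
Premise 7 is O(grant_access -> ¬waive_complaint); contrapositively O(waive_complaint -> ¬grant_access). Since O(waive_complaint) holds, K gives O(¬grant_access).
The contrapositive of premise 9 (O(post_bond -> grant_access)) is O(¬grant_access -> ¬post_bond), and O(¬grant_access) is already established, so O(¬post_bond).
Premise 12, O(break_seal -> post_bond), contraposes to O(¬post_bond -> ¬break_seal); with O(¬post_bond) we get O(¬break_seal).
So O(¬break_seal) holds, i.e. break_seal is forbidden. None of the other listed options is forbidden under the premises.

break_seal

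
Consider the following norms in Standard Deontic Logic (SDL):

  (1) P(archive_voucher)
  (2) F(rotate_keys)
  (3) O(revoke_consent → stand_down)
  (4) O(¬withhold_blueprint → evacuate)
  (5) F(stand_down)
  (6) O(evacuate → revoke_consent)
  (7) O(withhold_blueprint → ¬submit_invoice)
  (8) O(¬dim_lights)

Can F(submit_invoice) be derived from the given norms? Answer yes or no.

Premise 5 is F(stand_down), i.e. O(¬stand_down).
Premise 3 is O(revoke_consent → stand_down); contrapositively O(¬stand_down → ¬revoke_consent). Since O(¬stand_down) holds, K gives O(¬revoke_consent).
Premise 6 is O(evacuate → revoke_consent); contrapositively O(¬revoke_consent → ¬evacuate). Since O(¬revoke_consent) holds, K gives O(¬evacuate).
Premise 4 is O(¬withhold_blueprint → evacuate); contrapositively O(¬evacuate → withhold_blueprint). Since O(¬evacuate) holds, K gives O(withhold_blueprint).
From O(withhold_blueprint) and premise 7, O(withhold_blueprint → ¬submit_invoice), we obtain O(¬submit_invoice).
Premises 1, 2, 8 do not contribute to this derivation.
So O(¬submit_invoice) holds, i.e. F(submit_invoice). The claim follows.

Yes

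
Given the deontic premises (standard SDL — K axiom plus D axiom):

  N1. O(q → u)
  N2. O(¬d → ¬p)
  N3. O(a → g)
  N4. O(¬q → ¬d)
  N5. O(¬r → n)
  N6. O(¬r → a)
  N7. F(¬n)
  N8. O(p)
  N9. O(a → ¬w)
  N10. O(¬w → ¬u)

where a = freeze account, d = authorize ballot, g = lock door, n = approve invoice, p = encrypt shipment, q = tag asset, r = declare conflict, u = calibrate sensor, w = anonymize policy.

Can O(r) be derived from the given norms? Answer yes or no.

Yes

Premise 8 states O(p) outright.
Premise 2 is O(¬d → ¬p); contrapositively O(p → d). Since O(p) holds, K gives O(d).
The contrapositive of premise 4 (O(¬q → ¬d)) is O(d → q), and O(d) is already established, so O(q).
Applying K to premise 1 (O(q → u)) and O(q) yields O(u).
Premise 10 is O(¬w → ¬u); contrapositively O(u → w). Since O(u) holds, K gives O(w).
Premise 9, O(a → ¬w), contraposes to O(w → ¬a); with O(w) we get O(¬a).
Premise 6 is O(¬r → a); contrapositively O(¬a → r). Since O(¬a) holds, K gives O(r).
Premises 3, 5, 7 do not contribute to this derivation.
So O(r) follows.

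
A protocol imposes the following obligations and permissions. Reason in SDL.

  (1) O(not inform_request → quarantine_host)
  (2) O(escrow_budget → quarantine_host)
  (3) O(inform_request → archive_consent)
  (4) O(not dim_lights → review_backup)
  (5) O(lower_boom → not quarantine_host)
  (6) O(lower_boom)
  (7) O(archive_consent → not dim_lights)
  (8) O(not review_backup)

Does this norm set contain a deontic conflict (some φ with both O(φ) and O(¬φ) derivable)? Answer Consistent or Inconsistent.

Inconsistent

Premise 8 states O(not review_backup) outright.
Premise 4 is O(not dim_lights → review_backup); contrapositively O(not review_backup → dim_lights). Since O(not review_backup) holds, K gives O(dim_lights).
Premise 7, O(archive_consent → not dim_lights), contraposes to O(dim_lights → not archive_consent); with O(dim_lights) we get O(not archive_consent).
The contrapositive of premise 3 (O(inform_request → archive_consent)) is O(not archive_consent → not inform_request), and O(not archive_consent) is already established, so O(not inform_request).
Applying K to premise 1 (O(not inform_request → quarantine_host)) and O(not inform_request) yields O(quarantine_host).
Premise 5, O(lower_boom → not quarantine_host), contraposes to O(quarantine_host → not lower_boom); with O(quarantine_host) we get O(not lower_boom).
But premise 6 directly asserts O(lower_boom).
We now have both O(not lower_boom) and O(lower_boom) — lower_boom is simultaneously obligatory and forbidden, violating the D-axiom.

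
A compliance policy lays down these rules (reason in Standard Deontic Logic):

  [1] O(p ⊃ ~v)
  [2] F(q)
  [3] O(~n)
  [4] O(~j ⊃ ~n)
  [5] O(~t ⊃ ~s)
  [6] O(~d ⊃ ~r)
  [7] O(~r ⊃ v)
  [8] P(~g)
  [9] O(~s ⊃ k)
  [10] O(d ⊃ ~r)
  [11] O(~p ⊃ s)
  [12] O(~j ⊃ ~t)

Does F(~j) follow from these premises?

Premises 6 and 10 are O(~d ⊃ ~r) and O(d ⊃ ~r); every ideal world satisfies ~d or d, so in either case ~r holds — hence O(~r).
Premise 7 is O(~r ⊃ v); since O(~r), deontic closure gives O(v).
Premise 1 is O(p ⊃ ~v); contrapositively O(v ⊃ ~p). Since O(v) holds, K gives O(~p).
Premise 11 is O(~p ⊃ s); since O(~p), deontic closure gives O(s).
Premise 5 is O(~t ⊃ ~s); contrapositively O(s ⊃ t). Since O(s) holds, K gives O(t).
The contrapositive of premise 12 (O(~j ⊃ ~t)) is O(t ⊃ j), and O(t) is already established, so O(j).
Premises 2, 3, 4, 8, 9 do not contribute to this derivation.
So O(j) holds, i.e. F(~j). The claim follows.

Yes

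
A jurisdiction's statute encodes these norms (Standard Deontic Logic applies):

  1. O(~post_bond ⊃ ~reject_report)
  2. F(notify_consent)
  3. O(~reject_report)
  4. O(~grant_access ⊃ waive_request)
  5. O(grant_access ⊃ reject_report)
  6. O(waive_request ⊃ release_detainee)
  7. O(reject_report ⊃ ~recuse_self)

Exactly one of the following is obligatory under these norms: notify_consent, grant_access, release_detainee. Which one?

release_detainee

From premise 3 we have O(~reject_report).
Premise 5 is O(grant_access ⊃ reject_report); contrapositively O(~reject_report ⊃ ~grant_access). Since O(~reject_report) holds, K gives O(~grant_access).
With premise 4, O(~grant_access ⊃ waive_request), the K-axiom yields O(waive_request).
With premise 6, O(waive_request ⊃ release_detainee), the K-axiom yields O(release_detainee).
So O(release_detainee) holds — release_detainee is obligatory. None of the other listed options is made obligatory by any chain of premises.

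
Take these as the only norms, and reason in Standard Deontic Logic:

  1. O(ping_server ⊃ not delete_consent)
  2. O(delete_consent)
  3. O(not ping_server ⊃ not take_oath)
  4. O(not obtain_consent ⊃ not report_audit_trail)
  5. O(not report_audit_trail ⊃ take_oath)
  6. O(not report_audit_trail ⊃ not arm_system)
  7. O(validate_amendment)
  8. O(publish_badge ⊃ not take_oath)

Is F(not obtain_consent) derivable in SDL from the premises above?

From premise 2 we have O(delete_consent).
Premise 1 is O(ping_server ⊃ not delete_consent); contrapositively O(delete_consent ⊃ not ping_server). Since O(delete_consent) holds, K gives O(not ping_server).
Premise 3 is O(not ping_server ⊃ not take_oath); since O(not ping_server), deontic closure gives O(not take_oath).
The contrapositive of premise 5 (O(not report_audit_trail ⊃ take_oath)) is O(not take_oath ⊃ report_audit_trail), and O(not take_oath) is already established, so O(report_audit_trail).
Premise 4, O(not obtain_consent ⊃ not report_audit_trail), contraposes to O(report_audit_trail ⊃ obtain_consent); with O(report_audit_trail) we get O(obtain_consent).
Premises 6, 7, 8 do not contribute to this derivation.
So O(obtain_consent) holds, i.e. F(not obtain_consent). The claim follows.

Yes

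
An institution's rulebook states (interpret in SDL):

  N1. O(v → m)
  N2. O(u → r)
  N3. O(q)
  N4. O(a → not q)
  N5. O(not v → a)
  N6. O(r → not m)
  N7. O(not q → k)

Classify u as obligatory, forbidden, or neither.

Forbidden

Premise 3 gives O(q).
Premise 4, O(a → not q), contraposes to O(q → not a); with O(q) we get O(not a).
Premise 5 is O(not v → a); contrapositively O(not a → v). Since O(not a) holds, K gives O(v).
From O(v) and premise 1, O(v → m), we obtain O(m).
Premise 6, O(r → not m), contraposes to O(m → not r); with O(m) we get O(not r).
The contrapositive of premise 2 (O(u → r)) is O(not r → not u), and O(not r) is already established, so O(not u).
Premise 7 does not contribute to this derivation.
Thus O(not u), which is F(u): u is forbidden.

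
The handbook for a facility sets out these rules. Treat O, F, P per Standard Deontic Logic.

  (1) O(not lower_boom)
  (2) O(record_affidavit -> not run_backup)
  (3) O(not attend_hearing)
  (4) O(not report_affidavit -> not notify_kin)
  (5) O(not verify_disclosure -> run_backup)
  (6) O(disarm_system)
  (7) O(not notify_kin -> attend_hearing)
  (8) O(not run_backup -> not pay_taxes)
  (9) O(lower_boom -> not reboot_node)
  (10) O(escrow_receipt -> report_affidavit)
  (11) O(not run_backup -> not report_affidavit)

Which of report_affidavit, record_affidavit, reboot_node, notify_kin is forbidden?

record_affidavit

Premise 3 states O(not attend_hearing) outright.
The contrapositive of premise 7 (O(not notify_kin -> attend_hearing)) is O(not attend_hearing -> notify_kin), and O(not attend_hearing) is already established, so O(notify_kin).
The contrapositive of premise 4 (O(not report_affidavit -> not notify_kin)) is O(notify_kin -> report_affidavit), and O(notify_kin) is already established, so O(report_affidavit).
Premise 11, O(not run_backup -> not report_affidavit), contraposes to O(report_affidavit -> run_backup); with O(report_affidavit) we get O(run_backup).
The contrapositive of premise 2 (O(record_affidavit -> not run_backup)) is O(run_backup -> not record_affidavit), and O(run_backup) is already established, so O(not record_affidavit).
So O(not record_affidavit) holds, i.e. record_affidavit is forbidden. None of the other listed options is forbidden under the premises.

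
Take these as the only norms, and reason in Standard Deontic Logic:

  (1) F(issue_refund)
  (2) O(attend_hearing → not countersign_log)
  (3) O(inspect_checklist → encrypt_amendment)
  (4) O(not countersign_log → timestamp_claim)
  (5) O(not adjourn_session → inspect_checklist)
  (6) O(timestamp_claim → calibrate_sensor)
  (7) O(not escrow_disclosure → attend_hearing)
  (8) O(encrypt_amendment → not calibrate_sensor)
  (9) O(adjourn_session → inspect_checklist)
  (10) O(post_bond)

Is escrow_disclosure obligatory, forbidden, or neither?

Premises 9 and 5 are O(adjourn_session → inspect_checklist) and O(not adjourn_session → inspect_checklist); every ideal world satisfies adjourn_session or not adjourn_session, so in either case inspect_checklist holds — hence O(inspect_checklist).
Applying K to premise 3 (O(inspect_checklist → encrypt_amendment)) and O(inspect_checklist) yields O(encrypt_amendment).
Applying K to premise 8 (O(encrypt_amendment → not calibrate_sensor)) and O(encrypt_amendment) yields O(not calibrate_sensor).
The contrapositive of premise 6 (O(timestamp_claim → calibrate_sensor)) is O(not calibrate_sensor → not timestamp_claim), and O(not calibrate_sensor) is already established, so O(not timestamp_claim).
Premise 4 is O(not countersign_log → timestamp_claim); contrapositively O(not timestamp_claim → countersign_log). Since O(not timestamp_claim) holds, K gives O(countersign_log).
Premise 2 is O(attend_hearing → not countersign_log); contrapositively O(countersign_log → not attend_hearing). Since O(countersign_log) holds, K gives O(not attend_hearing).
The contrapositive of premise 7 (O(not escrow_disclosure → attend_hearing)) is O(not attend_hearing → escrow_disclosure), and O(not attend_hearing) is already established, so O(escrow_disclosure).
Premises 1, 10 do not contribute to this derivation.
Hence escrow_disclosure is obligatory.

Obligatory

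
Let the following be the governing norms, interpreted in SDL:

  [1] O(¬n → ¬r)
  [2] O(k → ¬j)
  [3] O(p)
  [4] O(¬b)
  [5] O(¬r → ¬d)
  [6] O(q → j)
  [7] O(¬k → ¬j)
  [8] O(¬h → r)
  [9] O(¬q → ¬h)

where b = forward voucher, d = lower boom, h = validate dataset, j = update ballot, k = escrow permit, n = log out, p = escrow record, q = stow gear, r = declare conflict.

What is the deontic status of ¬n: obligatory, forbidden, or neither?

By case analysis on k: premise 2 gives O(k → ¬j) and premise 7 gives O(¬k → ¬j), so O(¬j) either way.
Premise 6 is O(q → j); contrapositively O(¬j → ¬q). Since O(¬j) holds, K gives O(¬q).
From O(¬q) and premise 9, O(¬q → ¬h), we obtain O(¬h).
From O(¬h) and premise 8, O(¬h → r), we obtain O(r).
The contrapositive of premise 1 (O(¬n → ¬r)) is O(r → n), and O(r) is already established, so O(n).
Premises 3, 4, 5 do not contribute to this derivation.
Thus O(n), which is F(¬n): ¬n is forbidden.

Forbidden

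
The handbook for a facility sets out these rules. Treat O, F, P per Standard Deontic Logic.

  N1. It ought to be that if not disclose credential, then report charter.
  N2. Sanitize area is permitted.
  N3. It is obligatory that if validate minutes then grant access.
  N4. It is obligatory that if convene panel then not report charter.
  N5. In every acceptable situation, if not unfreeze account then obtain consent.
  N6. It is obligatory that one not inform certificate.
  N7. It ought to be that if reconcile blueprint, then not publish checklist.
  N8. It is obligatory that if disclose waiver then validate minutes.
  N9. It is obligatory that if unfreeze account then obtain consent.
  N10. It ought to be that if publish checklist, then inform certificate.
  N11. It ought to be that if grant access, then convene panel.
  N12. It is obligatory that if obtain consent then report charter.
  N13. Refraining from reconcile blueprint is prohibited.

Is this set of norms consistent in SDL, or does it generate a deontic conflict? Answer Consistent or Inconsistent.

Consistent

Premise 10 is O(publish_checklist → inform_certificate), but O(publish_checklist) is not derivable from the premises, so it does not yield O(inform_certificate).
So O(inform_certificate) is not derivable, and the apparent clash with O(¬inform_certificate) does not arise.
A world satisfying every obligation exists (e.g. convene_panel=false, disclose_credential=false, disclose_waiver=false, grant_access=false, inform_certificate=false, obtain_consent=true, publish_checklist=false, reconcile_blueprint=true, report_charter=true, sanitize_area=false, unfreeze_account=false, validate_minutes=false); no atom is both obligatory and forbidden, so the set is consistent.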